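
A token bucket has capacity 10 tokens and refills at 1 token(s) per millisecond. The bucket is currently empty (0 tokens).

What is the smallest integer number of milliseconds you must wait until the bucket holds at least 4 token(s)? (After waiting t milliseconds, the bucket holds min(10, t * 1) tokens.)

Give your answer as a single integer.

Answer: 4

Derivation:
Need t * 1 >= 4, so t >= 4/1.
Smallest integer t = ceil(4/1) = 4.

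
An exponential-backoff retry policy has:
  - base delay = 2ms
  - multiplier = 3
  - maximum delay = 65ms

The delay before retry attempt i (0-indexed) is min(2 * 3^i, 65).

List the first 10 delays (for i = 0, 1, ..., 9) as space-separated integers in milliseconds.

Answer: 2 6 18 54 65 65 65 65 65 65

Derivation:
Computing each delay:
  i=0: min(2*3^0, 65) = 2
  i=1: min(2*3^1, 65) = 6
  i=2: min(2*3^2, 65) = 18
  i=3: min(2*3^3, 65) = 54
  i=4: min(2*3^4, 65) = 65
  i=5: min(2*3^5, 65) = 65
  i=6: min(2*3^6, 65) = 65
  i=7: min(2*3^7, 65) = 65
  i=8: min(2*3^8, 65) = 65
  i=9: min(2*3^9, 65) = 65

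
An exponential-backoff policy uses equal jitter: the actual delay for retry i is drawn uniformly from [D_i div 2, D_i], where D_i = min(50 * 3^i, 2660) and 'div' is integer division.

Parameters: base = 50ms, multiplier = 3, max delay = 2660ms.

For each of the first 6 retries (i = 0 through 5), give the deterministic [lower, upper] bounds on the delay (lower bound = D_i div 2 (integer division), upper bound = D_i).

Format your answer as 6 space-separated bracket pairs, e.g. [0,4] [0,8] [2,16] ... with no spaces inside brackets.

Answer: [25,50] [75,150] [225,450] [675,1350] [1330,2660] [1330,2660]

Derivation:
Computing bounds per retry:
  i=0: D_i=min(50*3^0,2660)=50, bounds=[25,50]
  i=1: D_i=min(50*3^1,2660)=150, bounds=[75,150]
  i=2: D_i=min(50*3^2,2660)=450, bounds=[225,450]
  i=3: D_i=min(50*3^3,2660)=1350, bounds=[675,1350]
  i=4: D_i=min(50*3^4,2660)=2660, bounds=[1330,2660]
  i=5: D_i=min(50*3^5,2660)=2660, bounds=[1330,2660]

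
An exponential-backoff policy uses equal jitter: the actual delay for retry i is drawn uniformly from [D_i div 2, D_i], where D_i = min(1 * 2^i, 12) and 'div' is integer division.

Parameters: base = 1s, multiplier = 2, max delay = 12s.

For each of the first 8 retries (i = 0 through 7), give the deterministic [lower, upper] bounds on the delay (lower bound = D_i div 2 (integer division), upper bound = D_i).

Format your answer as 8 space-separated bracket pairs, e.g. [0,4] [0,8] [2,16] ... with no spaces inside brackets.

Computing bounds per retry:
  i=0: D_i=min(1*2^0,12)=1, bounds=[0,1]
  i=1: D_i=min(1*2^1,12)=2, bounds=[1,2]
  i=2: D_i=min(1*2^2,12)=4, bounds=[2,4]
  i=3: D_i=min(1*2^3,12)=8, bounds=[4,8]
  i=4: D_i=min(1*2^4,12)=12, bounds=[6,12]
  i=5: D_i=min(1*2^5,12)=12, bounds=[6,12]
  i=6: D_i=min(1*2^6,12)=12, bounds=[6,12]
  i=7: D_i=min(1*2^7,12)=12, bounds=[6,12]

Answer: [0,1] [1,2] [2,4] [4,8] [6,12] [6,12] [6,12] [6,12]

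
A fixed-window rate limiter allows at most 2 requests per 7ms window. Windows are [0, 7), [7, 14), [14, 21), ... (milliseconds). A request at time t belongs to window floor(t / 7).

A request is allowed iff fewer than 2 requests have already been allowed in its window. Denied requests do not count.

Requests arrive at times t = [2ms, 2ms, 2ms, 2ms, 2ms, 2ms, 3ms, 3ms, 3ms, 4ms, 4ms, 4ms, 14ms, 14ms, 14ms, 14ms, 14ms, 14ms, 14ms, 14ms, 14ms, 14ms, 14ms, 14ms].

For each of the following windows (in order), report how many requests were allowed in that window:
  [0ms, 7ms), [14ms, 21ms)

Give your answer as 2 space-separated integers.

Processing requests:
  req#1 t=2ms (window 0): ALLOW
  req#2 t=2ms (window 0): ALLOW
  req#3 t=2ms (window 0): DENY
  req#4 t=2ms (window 0): DENY
  req#5 t=2ms (window 0): DENY
  req#6 t=2ms (window 0): DENY
  req#7 t=3ms (window 0): DENY
  req#8 t=3ms (window 0): DENY
  req#9 t=3ms (window 0): DENY
  req#10 t=4ms (window 0): DENY
  req#11 t=4ms (window 0): DENY
  req#12 t=4ms (window 0): DENY
  req#13 t=14ms (window 2): ALLOW
  req#14 t=14ms (window 2): ALLOW
  req#15 t=14ms (window 2): DENY
  req#16 t=14ms (window 2): DENY
  req#17 t=14ms (window 2): DENY
  req#18 t=14ms (window 2): DENY
  req#19 t=14ms (window 2): DENY
  req#20 t=14ms (window 2): DENY
  req#21 t=14ms (window 2): DENY
  req#22 t=14ms (window 2): DENY
  req#23 t=14ms (window 2): DENY
  req#24 t=14ms (window 2): DENY

Allowed counts by window: 2 2

Answer: 2 2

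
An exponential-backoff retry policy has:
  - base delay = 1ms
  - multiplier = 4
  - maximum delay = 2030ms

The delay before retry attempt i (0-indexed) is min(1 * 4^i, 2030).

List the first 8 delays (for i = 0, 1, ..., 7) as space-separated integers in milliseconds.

Computing each delay:
  i=0: min(1*4^0, 2030) = 1
  i=1: min(1*4^1, 2030) = 4
  i=2: min(1*4^2, 2030) = 16
  i=3: min(1*4^3, 2030) = 64
  i=4: min(1*4^4, 2030) = 256
  i=5: min(1*4^5, 2030) = 1024
  i=6: min(1*4^6, 2030) = 2030
  i=7: min(1*4^7, 2030) = 2030

Answer: 1 4 16 64 256 1024 2030 2030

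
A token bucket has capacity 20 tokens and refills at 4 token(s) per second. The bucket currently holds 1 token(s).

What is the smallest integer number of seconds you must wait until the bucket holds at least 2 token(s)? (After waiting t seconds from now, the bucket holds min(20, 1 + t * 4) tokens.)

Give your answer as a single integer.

Need 1 + t * 4 >= 2, so t >= 1/4.
Smallest integer t = ceil(1/4) = 1.

Answer: 1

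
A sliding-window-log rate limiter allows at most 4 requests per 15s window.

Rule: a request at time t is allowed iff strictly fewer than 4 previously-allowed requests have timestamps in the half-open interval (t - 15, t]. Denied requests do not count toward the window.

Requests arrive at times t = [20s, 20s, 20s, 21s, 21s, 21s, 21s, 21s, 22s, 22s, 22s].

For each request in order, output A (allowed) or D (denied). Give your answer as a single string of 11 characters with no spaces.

Answer: AAAADDDDDDD

Derivation:
Tracking allowed requests in the window:
  req#1 t=20s: ALLOW
  req#2 t=20s: ALLOW
  req#3 t=20s: ALLOW
  req#4 t=21s: ALLOW
  req#5 t=21s: DENY
  req#6 t=21s: DENY
  req#7 t=21s: DENY
  req#8 t=21s: DENY
  req#9 t=22s: DENY
  req#10 t=22s: DENY
  req#11 t=22s: DENY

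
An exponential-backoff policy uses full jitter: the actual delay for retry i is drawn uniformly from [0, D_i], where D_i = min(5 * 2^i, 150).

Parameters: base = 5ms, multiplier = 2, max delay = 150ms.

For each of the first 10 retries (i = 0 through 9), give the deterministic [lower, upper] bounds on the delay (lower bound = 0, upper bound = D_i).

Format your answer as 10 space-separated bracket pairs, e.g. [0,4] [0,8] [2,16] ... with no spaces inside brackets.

Answer: [0,5] [0,10] [0,20] [0,40] [0,80] [0,150] [0,150] [0,150] [0,150] [0,150]

Derivation:
Computing bounds per retry:
  i=0: D_i=min(5*2^0,150)=5, bounds=[0,5]
  i=1: D_i=min(5*2^1,150)=10, bounds=[0,10]
  i=2: D_i=min(5*2^2,150)=20, bounds=[0,20]
  i=3: D_i=min(5*2^3,150)=40, bounds=[0,40]
  i=4: D_i=min(5*2^4,150)=80, bounds=[0,80]
  i=5: D_i=min(5*2^5,150)=150, bounds=[0,150]
  i=6: D_i=min(5*2^6,150)=150, bounds=[0,150]
  i=7: D_i=min(5*2^7,150)=150, bounds=[0,150]
  i=8: D_i=min(5*2^8,150)=150, bounds=[0,150]
  i=9: D_i=min(5*2^9,150)=150, bounds=[0,150]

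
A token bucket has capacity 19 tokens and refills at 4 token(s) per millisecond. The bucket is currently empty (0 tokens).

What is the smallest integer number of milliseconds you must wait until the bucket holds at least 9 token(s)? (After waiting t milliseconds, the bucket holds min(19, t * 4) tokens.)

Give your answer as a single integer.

Answer: 3

Derivation:
Need t * 4 >= 9, so t >= 9/4.
Smallest integer t = ceil(9/4) = 3.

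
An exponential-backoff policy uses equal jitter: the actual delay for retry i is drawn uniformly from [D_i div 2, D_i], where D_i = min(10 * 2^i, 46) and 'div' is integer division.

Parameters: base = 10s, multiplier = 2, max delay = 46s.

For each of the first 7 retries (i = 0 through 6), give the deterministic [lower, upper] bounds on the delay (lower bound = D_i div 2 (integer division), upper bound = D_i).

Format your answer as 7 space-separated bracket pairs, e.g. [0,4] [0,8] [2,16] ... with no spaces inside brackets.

Answer: [5,10] [10,20] [20,40] [23,46] [23,46] [23,46] [23,46]

Derivation:
Computing bounds per retry:
  i=0: D_i=min(10*2^0,46)=10, bounds=[5,10]
  i=1: D_i=min(10*2^1,46)=20, bounds=[10,20]
  i=2: D_i=min(10*2^2,46)=40, bounds=[20,40]
  i=3: D_i=min(10*2^3,46)=46, bounds=[23,46]
  i=4: D_i=min(10*2^4,46)=46, bounds=[23,46]
  i=5: D_i=min(10*2^5,46)=46, bounds=[23,46]
  i=6: D_i=min(10*2^6,46)=46, bounds=[23,46]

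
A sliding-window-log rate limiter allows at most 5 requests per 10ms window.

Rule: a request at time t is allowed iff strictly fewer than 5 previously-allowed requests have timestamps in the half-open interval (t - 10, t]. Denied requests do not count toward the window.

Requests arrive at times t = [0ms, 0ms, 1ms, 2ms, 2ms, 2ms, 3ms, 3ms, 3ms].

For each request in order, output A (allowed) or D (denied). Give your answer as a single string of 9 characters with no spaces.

Answer: AAAAADDDD

Derivation:
Tracking allowed requests in the window:
  req#1 t=0ms: ALLOW
  req#2 t=0ms: ALLOW
  req#3 t=1ms: ALLOW
  req#4 t=2ms: ALLOW
  req#5 t=2ms: ALLOW
  req#6 t=2ms: DENY
  req#7 t=3ms: DENY
  req#8 t=3ms: DENY
  req#9 t=3ms: DENY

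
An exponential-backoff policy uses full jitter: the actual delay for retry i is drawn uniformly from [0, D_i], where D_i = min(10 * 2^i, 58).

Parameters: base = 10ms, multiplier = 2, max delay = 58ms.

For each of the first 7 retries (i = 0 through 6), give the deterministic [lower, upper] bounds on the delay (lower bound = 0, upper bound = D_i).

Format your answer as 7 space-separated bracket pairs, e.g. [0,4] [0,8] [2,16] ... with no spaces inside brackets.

Computing bounds per retry:
  i=0: D_i=min(10*2^0,58)=10, bounds=[0,10]
  i=1: D_i=min(10*2^1,58)=20, bounds=[0,20]
  i=2: D_i=min(10*2^2,58)=40, bounds=[0,40]
  i=3: D_i=min(10*2^3,58)=58, bounds=[0,58]
  i=4: D_i=min(10*2^4,58)=58, bounds=[0,58]
  i=5: D_i=min(10*2^5,58)=58, bounds=[0,58]
  i=6: D_i=min(10*2^6,58)=58, bounds=[0,58]

Answer: [0,10] [0,20] [0,40] [0,58] [0,58] [0,58] [0,58]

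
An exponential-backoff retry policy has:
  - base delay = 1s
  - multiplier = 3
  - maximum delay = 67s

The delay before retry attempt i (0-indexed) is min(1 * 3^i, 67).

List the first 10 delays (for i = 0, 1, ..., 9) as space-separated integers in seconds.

Answer: 1 3 9 27 67 67 67 67 67 67

Derivation:
Computing each delay:
  i=0: min(1*3^0, 67) = 1
  i=1: min(1*3^1, 67) = 3
  i=2: min(1*3^2, 67) = 9
  i=3: min(1*3^3, 67) = 27
  i=4: min(1*3^4, 67) = 67
  i=5: min(1*3^5, 67) = 67
  i=6: min(1*3^6, 67) = 67
  i=7: min(1*3^7, 67) = 67
  i=8: min(1*3^8, 67) = 67
  i=9: min(1*3^9, 67) = 67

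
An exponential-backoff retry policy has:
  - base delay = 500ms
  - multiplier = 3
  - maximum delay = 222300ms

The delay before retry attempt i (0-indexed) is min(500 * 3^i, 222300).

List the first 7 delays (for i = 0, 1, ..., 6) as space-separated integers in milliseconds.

Answer: 500 1500 4500 13500 40500 121500 222300

Derivation:
Computing each delay:
  i=0: min(500*3^0, 222300) = 500
  i=1: min(500*3^1, 222300) = 1500
  i=2: min(500*3^2, 222300) = 4500
  i=3: min(500*3^3, 222300) = 13500
  i=4: min(500*3^4, 222300) = 40500
  i=5: min(500*3^5, 222300) = 121500
  i=6: min(500*3^6, 222300) = 222300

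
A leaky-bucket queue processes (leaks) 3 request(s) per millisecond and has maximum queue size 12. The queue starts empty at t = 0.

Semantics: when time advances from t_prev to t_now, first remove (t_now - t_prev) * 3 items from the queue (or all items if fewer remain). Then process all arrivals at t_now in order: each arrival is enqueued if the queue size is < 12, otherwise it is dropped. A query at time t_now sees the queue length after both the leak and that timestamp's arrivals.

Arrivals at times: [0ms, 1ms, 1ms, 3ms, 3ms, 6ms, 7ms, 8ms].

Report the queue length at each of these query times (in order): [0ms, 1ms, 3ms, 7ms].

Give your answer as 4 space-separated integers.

Queue lengths at query times:
  query t=0ms: backlog = 1
  query t=1ms: backlog = 2
  query t=3ms: backlog = 2
  query t=7ms: backlog = 1

Answer: 1 2 2 1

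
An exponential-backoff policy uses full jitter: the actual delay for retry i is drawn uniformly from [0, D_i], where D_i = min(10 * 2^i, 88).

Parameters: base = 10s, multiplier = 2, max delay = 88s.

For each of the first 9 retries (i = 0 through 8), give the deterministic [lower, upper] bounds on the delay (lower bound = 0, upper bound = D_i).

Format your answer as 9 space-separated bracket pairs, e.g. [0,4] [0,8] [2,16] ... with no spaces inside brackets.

Answer: [0,10] [0,20] [0,40] [0,80] [0,88] [0,88] [0,88] [0,88] [0,88]

Derivation:
Computing bounds per retry:
  i=0: D_i=min(10*2^0,88)=10, bounds=[0,10]
  i=1: D_i=min(10*2^1,88)=20, bounds=[0,20]
  i=2: D_i=min(10*2^2,88)=40, bounds=[0,40]
  i=3: D_i=min(10*2^3,88)=80, bounds=[0,80]
  i=4: D_i=min(10*2^4,88)=88, bounds=[0,88]
  i=5: D_i=min(10*2^5,88)=88, bounds=[0,88]
  i=6: D_i=min(10*2^6,88)=88, bounds=[0,88]
  i=7: D_i=min(10*2^7,88)=88, bounds=[0,88]
  i=8: D_i=min(10*2^8,88)=88, bounds=[0,88]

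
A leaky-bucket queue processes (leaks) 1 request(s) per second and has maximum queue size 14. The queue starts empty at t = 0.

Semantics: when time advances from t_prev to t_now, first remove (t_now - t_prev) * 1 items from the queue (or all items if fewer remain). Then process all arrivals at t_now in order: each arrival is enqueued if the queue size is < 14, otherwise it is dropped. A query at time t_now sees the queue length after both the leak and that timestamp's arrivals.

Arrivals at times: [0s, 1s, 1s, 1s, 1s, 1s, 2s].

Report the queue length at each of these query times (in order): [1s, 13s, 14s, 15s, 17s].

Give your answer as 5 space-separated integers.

Answer: 5 0 0 0 0

Derivation:
Queue lengths at query times:
  query t=1s: backlog = 5
  query t=13s: backlog = 0
  query t=14s: backlog = 0
  query t=15s: backlog = 0
  query t=17s: backlog = 0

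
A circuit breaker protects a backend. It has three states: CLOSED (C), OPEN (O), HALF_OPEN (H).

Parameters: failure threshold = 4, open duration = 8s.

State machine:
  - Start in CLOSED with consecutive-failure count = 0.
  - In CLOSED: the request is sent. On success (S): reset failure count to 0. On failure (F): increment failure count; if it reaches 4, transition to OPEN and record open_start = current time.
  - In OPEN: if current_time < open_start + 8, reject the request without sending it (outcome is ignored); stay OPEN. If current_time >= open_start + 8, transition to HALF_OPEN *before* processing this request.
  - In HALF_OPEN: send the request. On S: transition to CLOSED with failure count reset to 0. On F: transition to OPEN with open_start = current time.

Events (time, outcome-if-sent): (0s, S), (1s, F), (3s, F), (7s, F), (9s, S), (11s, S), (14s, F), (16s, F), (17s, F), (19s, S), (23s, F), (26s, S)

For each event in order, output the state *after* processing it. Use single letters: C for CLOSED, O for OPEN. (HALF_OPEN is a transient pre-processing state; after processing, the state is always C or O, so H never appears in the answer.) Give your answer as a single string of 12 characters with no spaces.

Answer: CCCCCCCCCCCC

Derivation:
State after each event:
  event#1 t=0s outcome=S: state=CLOSED
  event#2 t=1s outcome=F: state=CLOSED
  event#3 t=3s outcome=F: state=CLOSED
  event#4 t=7s outcome=F: state=CLOSED
  event#5 t=9s outcome=S: state=CLOSED
  event#6 t=11s outcome=S: state=CLOSED
  event#7 t=14s outcome=F: state=CLOSED
  event#8 t=16s outcome=F: state=CLOSED
  event#9 t=17s outcome=F: state=CLOSED
  event#10 t=19s outcome=S: state=CLOSED
  event#11 t=23s outcome=F: state=CLOSED
  event#12 t=26s outcome=S: state=CLOSED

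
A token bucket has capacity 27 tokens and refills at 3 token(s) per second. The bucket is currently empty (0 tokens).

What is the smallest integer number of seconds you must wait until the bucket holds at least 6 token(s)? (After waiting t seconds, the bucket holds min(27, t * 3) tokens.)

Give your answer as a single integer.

Need t * 3 >= 6, so t >= 6/3.
Smallest integer t = ceil(6/3) = 2.

Answer: 2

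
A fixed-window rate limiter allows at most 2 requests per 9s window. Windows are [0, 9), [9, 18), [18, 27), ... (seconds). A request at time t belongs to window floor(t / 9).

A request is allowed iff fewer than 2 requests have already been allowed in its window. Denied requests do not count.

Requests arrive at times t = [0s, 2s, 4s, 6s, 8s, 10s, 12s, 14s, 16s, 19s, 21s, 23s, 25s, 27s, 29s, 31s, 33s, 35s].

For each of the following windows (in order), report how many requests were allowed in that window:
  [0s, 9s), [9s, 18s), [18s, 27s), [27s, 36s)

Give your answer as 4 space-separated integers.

Answer: 2 2 2 2

Derivation:
Processing requests:
  req#1 t=0s (window 0): ALLOW
  req#2 t=2s (window 0): ALLOW
  req#3 t=4s (window 0): DENY
  req#4 t=6s (window 0): DENY
  req#5 t=8s (window 0): DENY
  req#6 t=10s (window 1): ALLOW
  req#7 t=12s (window 1): ALLOW
  req#8 t=14s (window 1): DENY
  req#9 t=16s (window 1): DENY
  req#10 t=19s (window 2): ALLOW
  req#11 t=21s (window 2): ALLOW
  req#12 t=23s (window 2): DENY
  req#13 t=25s (window 2): DENY
  req#14 t=27s (window 3): ALLOW
  req#15 t=29s (window 3): ALLOW
  req#16 t=31s (window 3): DENY
  req#17 t=33s (window 3): DENY
  req#18 t=35s (window 3): DENY

Allowed counts by window: 2 2 2 2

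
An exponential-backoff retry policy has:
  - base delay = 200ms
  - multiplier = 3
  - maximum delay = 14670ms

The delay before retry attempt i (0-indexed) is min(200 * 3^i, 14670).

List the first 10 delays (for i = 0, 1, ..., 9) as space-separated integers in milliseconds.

Answer: 200 600 1800 5400 14670 14670 14670 14670 14670 14670

Derivation:
Computing each delay:
  i=0: min(200*3^0, 14670) = 200
  i=1: min(200*3^1, 14670) = 600
  i=2: min(200*3^2, 14670) = 1800
  i=3: min(200*3^3, 14670) = 5400
  i=4: min(200*3^4, 14670) = 14670
  i=5: min(200*3^5, 14670) = 14670
  i=6: min(200*3^6, 14670) = 14670
  i=7: min(200*3^7, 14670) = 14670
  i=8: min(200*3^8, 14670) = 14670
  i=9: min(200*3^9, 14670) = 14670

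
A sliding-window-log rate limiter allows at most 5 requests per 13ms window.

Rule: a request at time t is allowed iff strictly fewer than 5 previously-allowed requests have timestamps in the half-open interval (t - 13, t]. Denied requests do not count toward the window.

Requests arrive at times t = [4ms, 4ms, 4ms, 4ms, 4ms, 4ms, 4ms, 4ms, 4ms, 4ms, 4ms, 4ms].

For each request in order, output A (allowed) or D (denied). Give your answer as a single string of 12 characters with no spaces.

Tracking allowed requests in the window:
  req#1 t=4ms: ALLOW
  req#2 t=4ms: ALLOW
  req#3 t=4ms: ALLOW
  req#4 t=4ms: ALLOW
  req#5 t=4ms: ALLOW
  req#6 t=4ms: DENY
  req#7 t=4ms: DENY
  req#8 t=4ms: DENY
  req#9 t=4ms: DENY
  req#10 t=4ms: DENY
  req#11 t=4ms: DENY
  req#12 t=4ms: DENY

Answer: AAAAADDDDDDD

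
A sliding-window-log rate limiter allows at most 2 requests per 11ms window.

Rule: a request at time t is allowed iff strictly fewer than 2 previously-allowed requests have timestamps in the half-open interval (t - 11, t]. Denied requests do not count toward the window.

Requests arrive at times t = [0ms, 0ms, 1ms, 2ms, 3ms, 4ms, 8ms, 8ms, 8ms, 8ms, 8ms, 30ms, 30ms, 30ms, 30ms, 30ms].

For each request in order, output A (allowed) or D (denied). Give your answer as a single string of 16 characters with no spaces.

Answer: AADDDDDDDDDAADDD

Derivation:
Tracking allowed requests in the window:
  req#1 t=0ms: ALLOW
  req#2 t=0ms: ALLOW
  req#3 t=1ms: DENY
  req#4 t=2ms: DENY
  req#5 t=3ms: DENY
  req#6 t=4ms: DENY
  req#7 t=8ms: DENY
  req#8 t=8ms: DENY
  req#9 t=8ms: DENY
  req#10 t=8ms: DENY
  req#11 t=8ms: DENY
  req#12 t=30ms: ALLOW
  req#13 t=30ms: ALLOW
  req#14 t=30ms: DENY
  req#15 t=30ms: DENY
  req#16 t=30ms: DENY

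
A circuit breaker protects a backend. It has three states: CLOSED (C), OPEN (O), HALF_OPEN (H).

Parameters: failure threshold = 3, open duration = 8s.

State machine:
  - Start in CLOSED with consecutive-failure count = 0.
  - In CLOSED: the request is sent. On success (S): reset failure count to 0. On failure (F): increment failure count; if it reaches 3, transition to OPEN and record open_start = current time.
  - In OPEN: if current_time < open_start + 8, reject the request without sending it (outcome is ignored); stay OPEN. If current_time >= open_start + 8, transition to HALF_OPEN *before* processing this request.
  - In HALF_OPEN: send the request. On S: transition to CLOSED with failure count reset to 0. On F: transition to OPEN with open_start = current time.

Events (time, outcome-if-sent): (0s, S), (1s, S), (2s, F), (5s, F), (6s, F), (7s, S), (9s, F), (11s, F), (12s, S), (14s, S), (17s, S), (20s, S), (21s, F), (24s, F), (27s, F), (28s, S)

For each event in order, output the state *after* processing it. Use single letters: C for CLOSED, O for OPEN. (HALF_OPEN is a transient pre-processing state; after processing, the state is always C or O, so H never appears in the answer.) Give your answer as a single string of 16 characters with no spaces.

Answer: CCCCOOOOOCCCCCOO

Derivation:
State after each event:
  event#1 t=0s outcome=S: state=CLOSED
  event#2 t=1s outcome=S: state=CLOSED
  event#3 t=2s outcome=F: state=CLOSED
  event#4 t=5s outcome=F: state=CLOSED
  event#5 t=6s outcome=F: state=OPEN
  event#6 t=7s outcome=S: state=OPEN
  event#7 t=9s outcome=F: state=OPEN
  event#8 t=11s outcome=F: state=OPEN
  event#9 t=12s outcome=S: state=OPEN
  event#10 t=14s outcome=S: state=CLOSED
  event#11 t=17s outcome=S: state=CLOSED
  event#12 t=20s outcome=S: state=CLOSED
  event#13 t=21s outcome=F: state=CLOSED
  event#14 t=24s outcome=F: state=CLOSED
  event#15 t=27s outcome=F: state=OPEN
  event#16 t=28s outcome=S: state=OPEN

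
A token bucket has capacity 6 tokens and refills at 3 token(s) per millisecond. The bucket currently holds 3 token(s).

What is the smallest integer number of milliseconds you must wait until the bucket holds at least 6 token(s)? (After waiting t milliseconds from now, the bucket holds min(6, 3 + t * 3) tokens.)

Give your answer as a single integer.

Need 3 + t * 3 >= 6, so t >= 3/3.
Smallest integer t = ceil(3/3) = 1.

Answer: 1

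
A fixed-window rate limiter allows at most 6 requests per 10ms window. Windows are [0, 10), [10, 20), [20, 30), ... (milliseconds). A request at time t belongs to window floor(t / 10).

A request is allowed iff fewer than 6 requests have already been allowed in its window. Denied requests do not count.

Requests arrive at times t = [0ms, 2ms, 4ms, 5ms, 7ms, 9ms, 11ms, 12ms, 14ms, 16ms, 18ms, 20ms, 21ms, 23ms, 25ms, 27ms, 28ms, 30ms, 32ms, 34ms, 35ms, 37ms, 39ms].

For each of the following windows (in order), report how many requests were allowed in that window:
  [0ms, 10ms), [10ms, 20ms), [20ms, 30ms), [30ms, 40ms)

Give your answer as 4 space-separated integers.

Processing requests:
  req#1 t=0ms (window 0): ALLOW
  req#2 t=2ms (window 0): ALLOW
  req#3 t=4ms (window 0): ALLOW
  req#4 t=5ms (window 0): ALLOW
  req#5 t=7ms (window 0): ALLOW
  req#6 t=9ms (window 0): ALLOW
  req#7 t=11ms (window 1): ALLOW
  req#8 t=12ms (window 1): ALLOW
  req#9 t=14ms (window 1): ALLOW
  req#10 t=16ms (window 1): ALLOW
  req#11 t=18ms (window 1): ALLOW
  req#12 t=20ms (window 2): ALLOW
  req#13 t=21ms (window 2): ALLOW
  req#14 t=23ms (window 2): ALLOW
  req#15 t=25ms (window 2): ALLOW
  req#16 t=27ms (window 2): ALLOW
  req#17 t=28ms (window 2): ALLOW
  req#18 t=30ms (window 3): ALLOW
  req#19 t=32ms (window 3): ALLOW
  req#20 t=34ms (window 3): ALLOW
  req#21 t=35ms (window 3): ALLOW
  req#22 t=37ms (window 3): ALLOW
  req#23 t=39ms (window 3): ALLOW

Allowed counts by window: 6 5 6 6

Answer: 6 5 6 6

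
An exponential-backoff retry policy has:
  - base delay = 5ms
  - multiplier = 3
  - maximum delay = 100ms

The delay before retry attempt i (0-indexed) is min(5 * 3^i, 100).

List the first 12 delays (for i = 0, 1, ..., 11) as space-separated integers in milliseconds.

Answer: 5 15 45 100 100 100 100 100 100 100 100 100

Derivation:
Computing each delay:
  i=0: min(5*3^0, 100) = 5
  i=1: min(5*3^1, 100) = 15
  i=2: min(5*3^2, 100) = 45
  i=3: min(5*3^3, 100) = 100
  i=4: min(5*3^4, 100) = 100
  i=5: min(5*3^5, 100) = 100
  i=6: min(5*3^6, 100) = 100
  i=7: min(5*3^7, 100) = 100
  i=8: min(5*3^8, 100) = 100
  i=9: min(5*3^9, 100) = 100
  i=10: min(5*3^10, 100) = 100
  i=11: min(5*3^11, 100) = 100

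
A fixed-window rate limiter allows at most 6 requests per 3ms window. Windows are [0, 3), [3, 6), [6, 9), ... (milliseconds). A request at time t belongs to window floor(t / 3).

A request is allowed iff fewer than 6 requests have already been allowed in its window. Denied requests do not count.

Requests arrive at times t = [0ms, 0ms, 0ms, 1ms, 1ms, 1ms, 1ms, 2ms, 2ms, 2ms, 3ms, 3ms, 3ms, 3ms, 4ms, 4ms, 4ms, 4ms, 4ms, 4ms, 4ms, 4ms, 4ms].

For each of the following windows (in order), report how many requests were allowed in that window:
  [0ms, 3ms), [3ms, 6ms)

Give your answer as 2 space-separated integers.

Answer: 6 6

Derivation:
Processing requests:
  req#1 t=0ms (window 0): ALLOW
  req#2 t=0ms (window 0): ALLOW
  req#3 t=0ms (window 0): ALLOW
  req#4 t=1ms (window 0): ALLOW
  req#5 t=1ms (window 0): ALLOW
  req#6 t=1ms (window 0): ALLOW
  req#7 t=1ms (window 0): DENY
  req#8 t=2ms (window 0): DENY
  req#9 t=2ms (window 0): DENY
  req#10 t=2ms (window 0): DENY
  req#11 t=3ms (window 1): ALLOW
  req#12 t=3ms (window 1): ALLOW
  req#13 t=3ms (window 1): ALLOW
  req#14 t=3ms (window 1): ALLOW
  req#15 t=4ms (window 1): ALLOW
  req#16 t=4ms (window 1): ALLOW
  req#17 t=4ms (window 1): DENY
  req#18 t=4ms (window 1): DENY
  req#19 t=4ms (window 1): DENY
  req#20 t=4ms (window 1): DENY
  req#21 t=4ms (window 1): DENY
  req#22 t=4ms (window 1): DENY
  req#23 t=4ms (window 1): DENY

Allowed counts by window: 6 6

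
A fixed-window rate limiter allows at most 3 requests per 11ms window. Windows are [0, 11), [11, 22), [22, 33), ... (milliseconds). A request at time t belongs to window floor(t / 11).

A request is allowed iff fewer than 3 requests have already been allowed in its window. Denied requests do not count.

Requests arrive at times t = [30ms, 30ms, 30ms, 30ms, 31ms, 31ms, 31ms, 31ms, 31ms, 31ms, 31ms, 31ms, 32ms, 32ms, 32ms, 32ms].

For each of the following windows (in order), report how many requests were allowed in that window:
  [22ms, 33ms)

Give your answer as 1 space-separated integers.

Processing requests:
  req#1 t=30ms (window 2): ALLOW
  req#2 t=30ms (window 2): ALLOW
  req#3 t=30ms (window 2): ALLOW
  req#4 t=30ms (window 2): DENY
  req#5 t=31ms (window 2): DENY
  req#6 t=31ms (window 2): DENY
  req#7 t=31ms (window 2): DENY
  req#8 t=31ms (window 2): DENY
  req#9 t=31ms (window 2): DENY
  req#10 t=31ms (window 2): DENY
  req#11 t=31ms (window 2): DENY
  req#12 t=31ms (window 2): DENY
  req#13 t=32ms (window 2): DENY
  req#14 t=32ms (window 2): DENY
  req#15 t=32ms (window 2): DENY
  req#16 t=32ms (window 2): DENY

Allowed counts by window: 3

Answer: 3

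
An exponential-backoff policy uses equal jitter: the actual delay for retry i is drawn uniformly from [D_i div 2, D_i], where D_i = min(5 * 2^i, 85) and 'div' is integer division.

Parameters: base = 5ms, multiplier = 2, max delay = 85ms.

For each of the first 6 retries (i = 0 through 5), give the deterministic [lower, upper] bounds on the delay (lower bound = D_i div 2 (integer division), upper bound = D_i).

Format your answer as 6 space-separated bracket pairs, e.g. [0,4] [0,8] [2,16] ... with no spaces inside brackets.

Answer: [2,5] [5,10] [10,20] [20,40] [40,80] [42,85]

Derivation:
Computing bounds per retry:
  i=0: D_i=min(5*2^0,85)=5, bounds=[2,5]
  i=1: D_i=min(5*2^1,85)=10, bounds=[5,10]
  i=2: D_i=min(5*2^2,85)=20, bounds=[10,20]
  i=3: D_i=min(5*2^3,85)=40, bounds=[20,40]
  i=4: D_i=min(5*2^4,85)=80, bounds=[40,80]
  i=5: D_i=min(5*2^5,85)=85, bounds=[42,85]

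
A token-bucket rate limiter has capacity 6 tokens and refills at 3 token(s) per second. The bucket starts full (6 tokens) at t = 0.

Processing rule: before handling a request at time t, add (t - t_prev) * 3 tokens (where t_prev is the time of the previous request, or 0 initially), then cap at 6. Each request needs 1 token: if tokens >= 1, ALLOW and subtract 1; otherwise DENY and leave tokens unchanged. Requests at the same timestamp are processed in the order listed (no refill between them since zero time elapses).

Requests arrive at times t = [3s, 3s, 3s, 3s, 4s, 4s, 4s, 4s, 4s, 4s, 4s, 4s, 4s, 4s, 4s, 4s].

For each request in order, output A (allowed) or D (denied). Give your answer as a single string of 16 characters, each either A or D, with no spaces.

Simulating step by step:
  req#1 t=3s: ALLOW
  req#2 t=3s: ALLOW
  req#3 t=3s: ALLOW
  req#4 t=3s: ALLOW
  req#5 t=4s: ALLOW
  req#6 t=4s: ALLOW
  req#7 t=4s: ALLOW
  req#8 t=4s: ALLOW
  req#9 t=4s: ALLOW
  req#10 t=4s: DENY
  req#11 t=4s: DENY
  req#12 t=4s: DENY
  req#13 t=4s: DENY
  req#14 t=4s: DENY
  req#15 t=4s: DENY
  req#16 t=4s: DENY

Answer: AAAAAAAAADDDDDDD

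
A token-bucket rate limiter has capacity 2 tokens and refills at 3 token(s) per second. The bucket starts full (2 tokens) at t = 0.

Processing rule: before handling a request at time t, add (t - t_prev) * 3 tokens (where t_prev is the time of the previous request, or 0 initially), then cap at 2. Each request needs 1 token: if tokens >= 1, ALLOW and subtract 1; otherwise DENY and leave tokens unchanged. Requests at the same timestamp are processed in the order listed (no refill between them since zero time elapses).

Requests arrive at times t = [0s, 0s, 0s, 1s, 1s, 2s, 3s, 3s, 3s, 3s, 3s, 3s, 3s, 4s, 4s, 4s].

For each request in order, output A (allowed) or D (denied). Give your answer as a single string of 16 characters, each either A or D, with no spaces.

Answer: AADAAAAADDDDDAAD

Derivation:
Simulating step by step:
  req#1 t=0s: ALLOW
  req#2 t=0s: ALLOW
  req#3 t=0s: DENY
  req#4 t=1s: ALLOW
  req#5 t=1s: ALLOW
  req#6 t=2s: ALLOW
  req#7 t=3s: ALLOW
  req#8 t=3s: ALLOW
  req#9 t=3s: DENY
  req#10 t=3s: DENY
  req#11 t=3s: DENY
  req#12 t=3s: DENY
  req#13 t=3s: DENY
  req#14 t=4s: ALLOW
  req#15 t=4s: ALLOW
  req#16 t=4s: DENY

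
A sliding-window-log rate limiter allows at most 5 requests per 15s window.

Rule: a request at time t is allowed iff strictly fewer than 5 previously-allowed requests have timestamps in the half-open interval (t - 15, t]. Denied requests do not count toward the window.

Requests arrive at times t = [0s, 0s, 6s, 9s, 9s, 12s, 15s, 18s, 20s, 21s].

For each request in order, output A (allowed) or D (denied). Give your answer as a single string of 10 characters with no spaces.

Tracking allowed requests in the window:
  req#1 t=0s: ALLOW
  req#2 t=0s: ALLOW
  req#3 t=6s: ALLOW
  req#4 t=9s: ALLOW
  req#5 t=9s: ALLOW
  req#6 t=12s: DENY
  req#7 t=15s: ALLOW
  req#8 t=18s: ALLOW
  req#9 t=20s: DENY
  req#10 t=21s: ALLOW

Answer: AAAAADAADA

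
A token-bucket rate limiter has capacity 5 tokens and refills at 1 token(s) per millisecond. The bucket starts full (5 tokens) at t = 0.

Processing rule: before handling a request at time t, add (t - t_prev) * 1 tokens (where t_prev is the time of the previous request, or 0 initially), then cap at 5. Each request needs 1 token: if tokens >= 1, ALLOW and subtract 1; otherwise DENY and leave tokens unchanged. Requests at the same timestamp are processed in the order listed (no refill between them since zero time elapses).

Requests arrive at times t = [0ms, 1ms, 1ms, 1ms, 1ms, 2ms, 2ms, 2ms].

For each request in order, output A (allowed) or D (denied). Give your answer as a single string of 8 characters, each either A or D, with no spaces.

Simulating step by step:
  req#1 t=0ms: ALLOW
  req#2 t=1ms: ALLOW
  req#3 t=1ms: ALLOW
  req#4 t=1ms: ALLOW
  req#5 t=1ms: ALLOW
  req#6 t=2ms: ALLOW
  req#7 t=2ms: ALLOW
  req#8 t=2ms: DENY

Answer: AAAAAAAD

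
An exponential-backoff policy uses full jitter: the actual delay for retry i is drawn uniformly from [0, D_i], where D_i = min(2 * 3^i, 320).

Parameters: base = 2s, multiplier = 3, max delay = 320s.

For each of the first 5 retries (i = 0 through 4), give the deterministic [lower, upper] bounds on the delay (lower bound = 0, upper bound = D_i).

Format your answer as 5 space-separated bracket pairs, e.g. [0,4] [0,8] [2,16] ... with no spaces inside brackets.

Answer: [0,2] [0,6] [0,18] [0,54] [0,162]

Derivation:
Computing bounds per retry:
  i=0: D_i=min(2*3^0,320)=2, bounds=[0,2]
  i=1: D_i=min(2*3^1,320)=6, bounds=[0,6]
  i=2: D_i=min(2*3^2,320)=18, bounds=[0,18]
  i=3: D_i=min(2*3^3,320)=54, bounds=[0,54]
  i=4: D_i=min(2*3^4,320)=162, bounds=[0,162]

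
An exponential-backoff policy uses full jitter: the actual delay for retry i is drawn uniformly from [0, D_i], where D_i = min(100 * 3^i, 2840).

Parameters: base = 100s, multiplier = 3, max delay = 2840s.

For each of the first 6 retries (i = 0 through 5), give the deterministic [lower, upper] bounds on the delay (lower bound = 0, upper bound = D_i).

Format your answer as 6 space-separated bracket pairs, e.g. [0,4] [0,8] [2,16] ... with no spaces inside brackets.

Answer: [0,100] [0,300] [0,900] [0,2700] [0,2840] [0,2840]

Derivation:
Computing bounds per retry:
  i=0: D_i=min(100*3^0,2840)=100, bounds=[0,100]
  i=1: D_i=min(100*3^1,2840)=300, bounds=[0,300]
  i=2: D_i=min(100*3^2,2840)=900, bounds=[0,900]
  i=3: D_i=min(100*3^3,2840)=2700, bounds=[0,2700]
  i=4: D_i=min(100*3^4,2840)=2840, bounds=[0,2840]
  i=5: D_i=min(100*3^5,2840)=2840, bounds=[0,2840]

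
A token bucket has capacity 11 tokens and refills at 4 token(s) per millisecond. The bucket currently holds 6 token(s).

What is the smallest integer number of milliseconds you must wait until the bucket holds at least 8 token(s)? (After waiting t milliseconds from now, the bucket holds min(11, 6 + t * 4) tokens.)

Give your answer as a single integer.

Need 6 + t * 4 >= 8, so t >= 2/4.
Smallest integer t = ceil(2/4) = 1.

Answer: 1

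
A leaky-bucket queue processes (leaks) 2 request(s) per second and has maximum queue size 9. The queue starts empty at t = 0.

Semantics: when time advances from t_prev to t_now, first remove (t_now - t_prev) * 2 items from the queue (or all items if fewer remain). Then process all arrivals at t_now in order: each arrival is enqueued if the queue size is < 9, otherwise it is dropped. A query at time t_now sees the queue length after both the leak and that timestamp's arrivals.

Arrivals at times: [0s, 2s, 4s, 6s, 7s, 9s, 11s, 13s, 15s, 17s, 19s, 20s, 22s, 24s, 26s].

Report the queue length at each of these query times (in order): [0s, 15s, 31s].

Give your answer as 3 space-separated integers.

Answer: 1 1 0

Derivation:
Queue lengths at query times:
  query t=0s: backlog = 1
  query t=15s: backlog = 1
  query t=31s: backlog = 0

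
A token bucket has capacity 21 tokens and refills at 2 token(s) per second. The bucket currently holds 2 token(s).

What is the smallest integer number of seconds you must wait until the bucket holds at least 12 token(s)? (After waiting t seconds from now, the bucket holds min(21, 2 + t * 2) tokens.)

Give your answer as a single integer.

Need 2 + t * 2 >= 12, so t >= 10/2.
Smallest integer t = ceil(10/2) = 5.

Answer: 5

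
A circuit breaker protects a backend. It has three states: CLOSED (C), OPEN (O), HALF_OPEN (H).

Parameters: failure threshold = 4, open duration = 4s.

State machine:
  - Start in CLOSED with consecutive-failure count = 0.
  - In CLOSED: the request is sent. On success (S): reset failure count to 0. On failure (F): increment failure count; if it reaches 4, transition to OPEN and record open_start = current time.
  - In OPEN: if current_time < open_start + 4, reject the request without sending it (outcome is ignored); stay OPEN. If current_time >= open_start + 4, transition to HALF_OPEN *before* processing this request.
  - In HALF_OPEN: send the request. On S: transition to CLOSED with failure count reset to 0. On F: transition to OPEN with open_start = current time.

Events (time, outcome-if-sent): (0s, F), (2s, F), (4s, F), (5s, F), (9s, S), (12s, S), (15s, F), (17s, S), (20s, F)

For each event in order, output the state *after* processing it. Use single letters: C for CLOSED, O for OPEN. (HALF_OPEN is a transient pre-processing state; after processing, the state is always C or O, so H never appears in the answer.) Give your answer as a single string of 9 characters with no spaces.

State after each event:
  event#1 t=0s outcome=F: state=CLOSED
  event#2 t=2s outcome=F: state=CLOSED
  event#3 t=4s outcome=F: state=CLOSED
  event#4 t=5s outcome=F: state=OPEN
  event#5 t=9s outcome=S: state=CLOSED
  event#6 t=12s outcome=S: state=CLOSED
  event#7 t=15s outcome=F: state=CLOSED
  event#8 t=17s outcome=S: state=CLOSED
  event#9 t=20s outcome=F: state=CLOSED

Answer: CCCOCCCCC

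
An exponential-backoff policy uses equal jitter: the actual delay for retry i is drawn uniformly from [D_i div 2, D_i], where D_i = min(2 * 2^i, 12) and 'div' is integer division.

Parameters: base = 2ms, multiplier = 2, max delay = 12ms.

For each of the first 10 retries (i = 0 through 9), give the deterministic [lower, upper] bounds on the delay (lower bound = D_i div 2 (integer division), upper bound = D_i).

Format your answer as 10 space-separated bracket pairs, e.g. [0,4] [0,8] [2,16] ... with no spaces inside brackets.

Computing bounds per retry:
  i=0: D_i=min(2*2^0,12)=2, bounds=[1,2]
  i=1: D_i=min(2*2^1,12)=4, bounds=[2,4]
  i=2: D_i=min(2*2^2,12)=8, bounds=[4,8]
  i=3: D_i=min(2*2^3,12)=12, bounds=[6,12]
  i=4: D_i=min(2*2^4,12)=12, bounds=[6,12]
  i=5: D_i=min(2*2^5,12)=12, bounds=[6,12]
  i=6: D_i=min(2*2^6,12)=12, bounds=[6,12]
  i=7: D_i=min(2*2^7,12)=12, bounds=[6,12]
  i=8: D_i=min(2*2^8,12)=12, bounds=[6,12]
  i=9: D_i=min(2*2^9,12)=12, bounds=[6,12]

Answer: [1,2] [2,4] [4,8] [6,12] [6,12] [6,12] [6,12] [6,12] [6,12] [6,12]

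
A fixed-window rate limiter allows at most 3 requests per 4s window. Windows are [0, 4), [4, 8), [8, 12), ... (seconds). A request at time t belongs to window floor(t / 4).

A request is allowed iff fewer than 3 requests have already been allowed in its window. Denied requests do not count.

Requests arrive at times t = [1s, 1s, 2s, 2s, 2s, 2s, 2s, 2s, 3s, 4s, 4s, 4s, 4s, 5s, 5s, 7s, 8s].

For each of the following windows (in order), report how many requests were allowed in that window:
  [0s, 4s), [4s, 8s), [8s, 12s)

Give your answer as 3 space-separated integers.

Answer: 3 3 1

Derivation:
Processing requests:
  req#1 t=1s (window 0): ALLOW
  req#2 t=1s (window 0): ALLOW
  req#3 t=2s (window 0): ALLOW
  req#4 t=2s (window 0): DENY
  req#5 t=2s (window 0): DENY
  req#6 t=2s (window 0): DENY
  req#7 t=2s (window 0): DENY
  req#8 t=2s (window 0): DENY
  req#9 t=3s (window 0): DENY
  req#10 t=4s (window 1): ALLOW
  req#11 t=4s (window 1): ALLOW
  req#12 t=4s (window 1): ALLOW
  req#13 t=4s (window 1): DENY
  req#14 t=5s (window 1): DENY
  req#15 t=5s (window 1): DENY
  req#16 t=7s (window 1): DENY
  req#17 t=8s (window 2): ALLOW

Allowed counts by window: 3 3 1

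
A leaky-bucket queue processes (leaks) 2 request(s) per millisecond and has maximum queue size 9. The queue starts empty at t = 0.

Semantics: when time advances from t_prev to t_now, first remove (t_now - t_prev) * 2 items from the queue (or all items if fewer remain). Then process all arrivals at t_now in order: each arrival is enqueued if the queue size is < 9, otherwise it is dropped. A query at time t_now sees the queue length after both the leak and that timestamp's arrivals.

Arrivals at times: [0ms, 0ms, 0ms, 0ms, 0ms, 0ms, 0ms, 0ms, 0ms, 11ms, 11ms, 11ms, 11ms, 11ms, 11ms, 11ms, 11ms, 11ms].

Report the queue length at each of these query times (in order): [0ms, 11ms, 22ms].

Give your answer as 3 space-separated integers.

Queue lengths at query times:
  query t=0ms: backlog = 9
  query t=11ms: backlog = 9
  query t=22ms: backlog = 0

Answer: 9 9 0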